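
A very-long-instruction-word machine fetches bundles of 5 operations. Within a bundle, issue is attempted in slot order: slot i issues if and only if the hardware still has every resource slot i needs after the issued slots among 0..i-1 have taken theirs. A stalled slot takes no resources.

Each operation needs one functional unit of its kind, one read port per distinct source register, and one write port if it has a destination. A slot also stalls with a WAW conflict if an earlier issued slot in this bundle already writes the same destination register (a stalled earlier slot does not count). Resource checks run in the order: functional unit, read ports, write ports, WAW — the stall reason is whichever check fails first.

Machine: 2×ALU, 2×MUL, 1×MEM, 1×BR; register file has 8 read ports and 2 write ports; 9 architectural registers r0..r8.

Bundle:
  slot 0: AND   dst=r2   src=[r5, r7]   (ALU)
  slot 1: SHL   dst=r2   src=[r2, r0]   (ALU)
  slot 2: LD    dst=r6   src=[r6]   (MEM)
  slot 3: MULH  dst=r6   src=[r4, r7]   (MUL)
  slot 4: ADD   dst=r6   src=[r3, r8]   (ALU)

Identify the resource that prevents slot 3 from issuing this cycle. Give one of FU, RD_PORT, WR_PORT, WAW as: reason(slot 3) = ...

  0. ALU→r2 ⇒ go  {1A/2Mu/1Ld/1B | 6r 1w}
  1. ALU→r2 ⇒ no(WAW)  {1A/2Mu/1Ld/1B | 6r 1w}
  2. MEM→r6 ⇒ go  {1A/2Mu/0Ld/1B | 5r 0w}
  3. MUL→r6 ⇒ no(WR_PORT)  {1A/2Mu/0Ld/1B | 5r 0w}
  4. ALU→r6 ⇒ no(WR_PORT)  {1A/2Mu/0Ld/1B | 5r 0w}

reason(slot 3) = WR_PORT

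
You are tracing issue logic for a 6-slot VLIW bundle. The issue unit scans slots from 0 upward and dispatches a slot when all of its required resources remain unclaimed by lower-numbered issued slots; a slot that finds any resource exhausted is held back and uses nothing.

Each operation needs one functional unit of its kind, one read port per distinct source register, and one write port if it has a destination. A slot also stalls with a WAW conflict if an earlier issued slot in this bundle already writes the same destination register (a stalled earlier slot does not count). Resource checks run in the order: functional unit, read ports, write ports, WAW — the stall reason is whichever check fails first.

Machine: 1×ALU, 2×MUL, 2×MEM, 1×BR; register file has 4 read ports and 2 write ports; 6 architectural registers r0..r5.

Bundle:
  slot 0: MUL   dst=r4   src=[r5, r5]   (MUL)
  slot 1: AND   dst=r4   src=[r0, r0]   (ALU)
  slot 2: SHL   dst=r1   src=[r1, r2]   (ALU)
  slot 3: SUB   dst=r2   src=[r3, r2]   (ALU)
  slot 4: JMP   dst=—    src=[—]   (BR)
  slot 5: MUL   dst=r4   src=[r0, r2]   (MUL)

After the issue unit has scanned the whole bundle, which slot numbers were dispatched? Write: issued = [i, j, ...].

[0] MUL needs rd=1 wr=1: ok; after: ALU=1 MUL=1 MEM=2 BR=1, R=3, W=1
[1] ALU needs rd=1 wr=1: WAW; after: ALU=1 MUL=1 MEM=2 BR=1, R=3, W=1
[2] ALU needs rd=2 wr=1: ok; after: ALU=0 MUL=1 MEM=2 BR=1, R=1, W=0
[3] ALU needs rd=2 wr=1: FU; after: ALU=0 MUL=1 MEM=2 BR=1, R=1, W=0
[4] BR needs rd=0 wr=0: ok; after: ALU=0 MUL=1 MEM=2 BR=0, R=1, W=0
[5] MUL needs rd=2 wr=1: RD_PORT; after: ALU=0 MUL=1 MEM=2 BR=0, R=1, W=0

issued = [0, 2, 4]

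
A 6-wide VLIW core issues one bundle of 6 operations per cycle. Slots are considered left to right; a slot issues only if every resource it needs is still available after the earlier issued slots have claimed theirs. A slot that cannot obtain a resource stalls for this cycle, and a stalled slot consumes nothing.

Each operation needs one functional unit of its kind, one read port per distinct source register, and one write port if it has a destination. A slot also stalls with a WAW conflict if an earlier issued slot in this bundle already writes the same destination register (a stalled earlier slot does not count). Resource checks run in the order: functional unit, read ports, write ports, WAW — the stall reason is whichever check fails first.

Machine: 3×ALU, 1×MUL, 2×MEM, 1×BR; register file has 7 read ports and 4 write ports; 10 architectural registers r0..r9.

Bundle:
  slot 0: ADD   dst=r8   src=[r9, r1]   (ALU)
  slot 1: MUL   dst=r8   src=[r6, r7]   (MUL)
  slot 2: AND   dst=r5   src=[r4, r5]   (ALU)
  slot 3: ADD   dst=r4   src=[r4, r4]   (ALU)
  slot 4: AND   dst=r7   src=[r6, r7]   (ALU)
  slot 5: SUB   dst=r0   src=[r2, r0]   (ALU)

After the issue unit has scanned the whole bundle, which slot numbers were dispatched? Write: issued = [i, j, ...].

[0] ALU needs rd=2 wr=1: ok; after: ALU=2 MUL=1 MEM=2 BR=1, R=5, W=3
[1] MUL needs rd=2 wr=1: WAW; after: ALU=2 MUL=1 MEM=2 BR=1, R=5, W=3
[2] ALU needs rd=2 wr=1: ok; after: ALU=1 MUL=1 MEM=2 BR=1, R=3, W=2
[3] ALU needs rd=1 wr=1: ok; after: ALU=0 MUL=1 MEM=2 BR=1, R=2, W=1
[4] ALU needs rd=2 wr=1: FU; after: ALU=0 MUL=1 MEM=2 BR=1, R=2, W=1
[5] ALU needs rd=2 wr=1: FU; after: ALU=0 MUL=1 MEM=2 BR=1, R=2, W=1

issued = [0, 2, 3]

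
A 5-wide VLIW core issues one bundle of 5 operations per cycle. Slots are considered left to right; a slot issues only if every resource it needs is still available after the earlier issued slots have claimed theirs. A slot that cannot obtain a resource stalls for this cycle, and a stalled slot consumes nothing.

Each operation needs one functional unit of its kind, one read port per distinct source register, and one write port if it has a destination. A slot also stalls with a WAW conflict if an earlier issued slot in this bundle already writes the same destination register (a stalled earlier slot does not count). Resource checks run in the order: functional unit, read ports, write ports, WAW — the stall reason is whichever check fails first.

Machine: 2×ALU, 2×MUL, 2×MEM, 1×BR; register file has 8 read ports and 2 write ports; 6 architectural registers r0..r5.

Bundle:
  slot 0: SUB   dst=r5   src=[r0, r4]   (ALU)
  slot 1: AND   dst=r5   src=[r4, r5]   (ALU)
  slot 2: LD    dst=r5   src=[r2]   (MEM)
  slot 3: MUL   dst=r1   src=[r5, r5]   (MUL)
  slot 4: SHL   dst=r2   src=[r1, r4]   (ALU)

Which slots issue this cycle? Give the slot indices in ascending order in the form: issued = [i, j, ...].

issued = [0, 3]

slot 0 (ALU): ISSUE — free A1,Mu2,Ld2,B1 rp6 wp1
slot 1 (ALU): stall WAW — free A1,Mu2,Ld2,B1 rp6 wp1
slot 2 (MEM): stall WAW — free A1,Mu2,Ld2,B1 rp6 wp1
slot 3 (MUL): ISSUE — free A1,Mu1,Ld2,B1 rp5 wp0
slot 4 (ALU): stall WR_PORT — free A1,Mu1,Ld2,B1 rp5 wp0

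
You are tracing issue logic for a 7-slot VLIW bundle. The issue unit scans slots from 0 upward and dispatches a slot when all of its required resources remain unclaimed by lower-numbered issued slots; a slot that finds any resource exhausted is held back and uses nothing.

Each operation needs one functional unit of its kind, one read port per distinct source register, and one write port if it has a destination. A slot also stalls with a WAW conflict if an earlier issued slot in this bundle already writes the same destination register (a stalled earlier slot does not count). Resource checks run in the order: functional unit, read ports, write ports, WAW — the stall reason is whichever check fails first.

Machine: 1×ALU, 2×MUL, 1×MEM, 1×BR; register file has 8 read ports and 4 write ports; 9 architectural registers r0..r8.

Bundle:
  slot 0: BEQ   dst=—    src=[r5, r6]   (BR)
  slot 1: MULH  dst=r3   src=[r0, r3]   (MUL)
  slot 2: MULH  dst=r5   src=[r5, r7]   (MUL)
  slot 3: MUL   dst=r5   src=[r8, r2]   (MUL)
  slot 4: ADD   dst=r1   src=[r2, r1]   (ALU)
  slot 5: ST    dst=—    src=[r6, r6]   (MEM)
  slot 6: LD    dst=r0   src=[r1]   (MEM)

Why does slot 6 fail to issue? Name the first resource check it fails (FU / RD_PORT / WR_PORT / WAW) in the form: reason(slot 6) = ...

reason(slot 6) = RD_PORT

  0. BR ⇒ go  {1A/2Mu/1Ld/0B | 6r 4w}
  1. MUL→r3 ⇒ go  {1A/1Mu/1Ld/0B | 4r 3w}
  2. MUL→r5 ⇒ go  {1A/0Mu/1Ld/0B | 2r 2w}
  3. MUL→r5 ⇒ no(FU)  {1A/0Mu/1Ld/0B | 2r 2w}
  4. ALU→r1 ⇒ go  {0A/0Mu/1Ld/0B | 0r 1w}
  5. MEM ⇒ no(RD_PORT)  {0A/0Mu/1Ld/0B | 0r 1w}
  6. MEM→r0 ⇒ no(RD_PORT)  {0A/0Mu/1Ld/0B | 0r 1w}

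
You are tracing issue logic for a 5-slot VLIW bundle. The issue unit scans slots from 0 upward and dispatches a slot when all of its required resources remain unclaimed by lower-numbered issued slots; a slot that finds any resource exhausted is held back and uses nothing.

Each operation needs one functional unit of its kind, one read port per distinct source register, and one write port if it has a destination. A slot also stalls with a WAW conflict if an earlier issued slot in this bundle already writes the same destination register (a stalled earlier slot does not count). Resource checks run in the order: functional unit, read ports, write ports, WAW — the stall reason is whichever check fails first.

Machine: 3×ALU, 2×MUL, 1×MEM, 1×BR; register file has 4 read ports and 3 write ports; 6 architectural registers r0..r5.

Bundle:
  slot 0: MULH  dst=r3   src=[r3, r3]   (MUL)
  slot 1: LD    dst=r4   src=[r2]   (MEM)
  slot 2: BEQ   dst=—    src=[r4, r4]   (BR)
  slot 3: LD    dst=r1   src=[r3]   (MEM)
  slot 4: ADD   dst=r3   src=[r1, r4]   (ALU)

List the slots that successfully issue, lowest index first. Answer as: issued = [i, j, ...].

issued = [0, 1, 2]

slot 0 (MUL): ISSUE — free A3,Mu1,Ld1,B1 rp3 wp2
slot 1 (MEM): ISSUE — free A3,Mu1,Ld0,B1 rp2 wp1
slot 2 (BR): ISSUE — free A3,Mu1,Ld0,B0 rp1 wp1
slot 3 (MEM): stall FU — free A3,Mu1,Ld0,B0 rp1 wp1
slot 4 (ALU): stall RD_PORT — free A3,Mu1,Ld0,B0 rp1 wp1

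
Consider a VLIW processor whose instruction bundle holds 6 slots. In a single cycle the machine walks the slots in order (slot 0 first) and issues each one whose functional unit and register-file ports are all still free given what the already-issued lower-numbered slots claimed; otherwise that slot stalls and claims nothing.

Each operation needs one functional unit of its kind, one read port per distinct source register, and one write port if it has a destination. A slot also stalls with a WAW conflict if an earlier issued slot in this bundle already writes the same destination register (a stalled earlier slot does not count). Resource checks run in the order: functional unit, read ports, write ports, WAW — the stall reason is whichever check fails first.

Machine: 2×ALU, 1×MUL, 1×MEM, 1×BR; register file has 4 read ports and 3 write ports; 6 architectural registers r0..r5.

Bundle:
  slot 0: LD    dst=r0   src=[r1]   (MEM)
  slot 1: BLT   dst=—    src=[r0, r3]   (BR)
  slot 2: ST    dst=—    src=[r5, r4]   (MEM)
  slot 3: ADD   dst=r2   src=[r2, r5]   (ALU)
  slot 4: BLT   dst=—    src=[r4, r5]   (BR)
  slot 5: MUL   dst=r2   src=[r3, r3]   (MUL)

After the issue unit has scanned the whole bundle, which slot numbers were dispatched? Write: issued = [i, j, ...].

issued = [0, 1, 5]

#0 MEM src=r1 dispatched  <A:2 Mu:1 Ld:0 B:1 rd:3 wr:2>
#1 BR src=r0,r3 dispatched  <A:2 Mu:1 Ld:0 B:0 rd:1 wr:2>
#2 MEM src=r5,r4 held:FU  <A:2 Mu:1 Ld:0 B:0 rd:1 wr:2>
#3 ALU src=r2,r5 held:RD_PORT  <A:2 Mu:1 Ld:0 B:0 rd:1 wr:2>
#4 BR src=r4,r5 held:FU  <A:2 Mu:1 Ld:0 B:0 rd:1 wr:2>
#5 MUL src=r3,r3 dispatched  <A:2 Mu:0 Ld:0 B:0 rd:0 wr:1>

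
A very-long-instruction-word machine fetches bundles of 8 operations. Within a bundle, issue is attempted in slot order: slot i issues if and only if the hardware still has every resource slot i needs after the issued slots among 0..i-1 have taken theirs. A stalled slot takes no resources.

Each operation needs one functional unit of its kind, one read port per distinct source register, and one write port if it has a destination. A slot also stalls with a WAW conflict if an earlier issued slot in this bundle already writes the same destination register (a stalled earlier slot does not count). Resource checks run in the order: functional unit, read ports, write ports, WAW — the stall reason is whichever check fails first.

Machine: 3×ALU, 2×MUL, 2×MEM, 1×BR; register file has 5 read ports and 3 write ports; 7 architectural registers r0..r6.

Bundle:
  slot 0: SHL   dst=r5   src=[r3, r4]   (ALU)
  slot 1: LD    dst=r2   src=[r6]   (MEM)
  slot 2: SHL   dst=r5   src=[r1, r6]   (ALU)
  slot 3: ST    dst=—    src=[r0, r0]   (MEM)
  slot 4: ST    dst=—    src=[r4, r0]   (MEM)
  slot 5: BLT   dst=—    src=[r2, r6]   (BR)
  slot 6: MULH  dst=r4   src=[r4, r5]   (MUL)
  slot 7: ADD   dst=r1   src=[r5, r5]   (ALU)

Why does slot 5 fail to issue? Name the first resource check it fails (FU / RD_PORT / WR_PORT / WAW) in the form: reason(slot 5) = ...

reason(slot 5) = RD_PORT

[0] ALU needs rd=2 wr=1: ok; after: ALU=2 MUL=2 MEM=2 BR=1, R=3, W=2
[1] MEM needs rd=1 wr=1: ok; after: ALU=2 MUL=2 MEM=1 BR=1, R=2, W=1
[2] ALU needs rd=2 wr=1: WAW; after: ALU=2 MUL=2 MEM=1 BR=1, R=2, W=1
[3] MEM needs rd=1 wr=0: ok; after: ALU=2 MUL=2 MEM=0 BR=1, R=1, W=1
[4] MEM needs rd=2 wr=0: FU; after: ALU=2 MUL=2 MEM=0 BR=1, R=1, W=1
[5] BR needs rd=2 wr=0: RD_PORT; after: ALU=2 MUL=2 MEM=0 BR=1, R=1, W=1
[6] MUL needs rd=2 wr=1: RD_PORT; after: ALU=2 MUL=2 MEM=0 BR=1, R=1, W=1
[7] ALU needs rd=1 wr=1: ok; after: ALU=1 MUL=2 MEM=0 BR=1, R=0, W=0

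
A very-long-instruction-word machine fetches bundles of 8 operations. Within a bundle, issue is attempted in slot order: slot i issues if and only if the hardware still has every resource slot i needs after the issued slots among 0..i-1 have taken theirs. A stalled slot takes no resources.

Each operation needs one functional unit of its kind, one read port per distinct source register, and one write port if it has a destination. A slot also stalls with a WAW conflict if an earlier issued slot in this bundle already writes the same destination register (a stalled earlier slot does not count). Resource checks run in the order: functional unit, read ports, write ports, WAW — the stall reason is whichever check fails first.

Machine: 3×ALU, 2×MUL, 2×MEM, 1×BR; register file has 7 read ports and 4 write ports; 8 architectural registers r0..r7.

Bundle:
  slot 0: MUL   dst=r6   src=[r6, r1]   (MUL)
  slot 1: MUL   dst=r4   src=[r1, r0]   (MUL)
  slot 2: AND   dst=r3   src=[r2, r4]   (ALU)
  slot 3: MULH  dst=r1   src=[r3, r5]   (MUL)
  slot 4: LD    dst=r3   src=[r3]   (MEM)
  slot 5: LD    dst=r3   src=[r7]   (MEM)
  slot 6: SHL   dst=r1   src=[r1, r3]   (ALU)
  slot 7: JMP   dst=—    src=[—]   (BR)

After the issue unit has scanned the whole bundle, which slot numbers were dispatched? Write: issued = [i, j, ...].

  0. MUL→r6 ⇒ go  {3A/1Mu/2Ld/1B | 5r 3w}
  1. MUL→r4 ⇒ go  {3A/0Mu/2Ld/1B | 3r 2w}
  2. ALU→r3 ⇒ go  {2A/0Mu/2Ld/1B | 1r 1w}
  3. MUL→r1 ⇒ no(FU)  {2A/0Mu/2Ld/1B | 1r 1w}
  4. MEM→r3 ⇒ no(WAW)  {2A/0Mu/2Ld/1B | 1r 1w}
  5. MEM→r3 ⇒ no(WAW)  {2A/0Mu/2Ld/1B | 1r 1w}
  6. ALU→r1 ⇒ no(RD_PORT)  {2A/0Mu/2Ld/1B | 1r 1w}
  7. BR ⇒ go  {2A/0Mu/2Ld/0B | 1r 1w}

issued = [0, 1, 2, 7]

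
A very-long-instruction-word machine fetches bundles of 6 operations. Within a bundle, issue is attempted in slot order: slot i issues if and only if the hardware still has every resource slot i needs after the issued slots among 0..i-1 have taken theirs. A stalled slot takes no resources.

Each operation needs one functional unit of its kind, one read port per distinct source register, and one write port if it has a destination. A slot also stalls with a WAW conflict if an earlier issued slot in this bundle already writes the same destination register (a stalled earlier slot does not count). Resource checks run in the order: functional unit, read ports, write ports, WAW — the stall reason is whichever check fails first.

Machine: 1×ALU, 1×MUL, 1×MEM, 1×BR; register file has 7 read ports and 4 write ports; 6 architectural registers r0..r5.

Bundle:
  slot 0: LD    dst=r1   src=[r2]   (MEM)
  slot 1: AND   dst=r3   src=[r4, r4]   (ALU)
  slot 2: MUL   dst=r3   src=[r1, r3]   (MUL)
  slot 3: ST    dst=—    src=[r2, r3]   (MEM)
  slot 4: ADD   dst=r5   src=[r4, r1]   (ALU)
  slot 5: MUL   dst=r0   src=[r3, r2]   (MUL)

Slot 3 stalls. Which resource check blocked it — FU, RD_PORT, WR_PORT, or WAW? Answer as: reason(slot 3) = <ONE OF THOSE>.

#0 MEM src=r2 dispatched  <A:1 Mu:1 Ld:0 B:1 rd:6 wr:3>
#1 ALU src=r4,r4 dispatched  <A:0 Mu:1 Ld:0 B:1 rd:5 wr:2>
#2 MUL src=r1,r3 held:WAW  <A:0 Mu:1 Ld:0 B:1 rd:5 wr:2>
#3 MEM src=r2,r3 held:FU  <A:0 Mu:1 Ld:0 B:1 rd:5 wr:2>
#4 ALU src=r4,r1 held:FU  <A:0 Mu:1 Ld:0 B:1 rd:5 wr:2>
#5 MUL src=r3,r2 dispatched  <A:0 Mu:0 Ld:0 B:1 rd:3 wr:1>

reason(slot 3) = FU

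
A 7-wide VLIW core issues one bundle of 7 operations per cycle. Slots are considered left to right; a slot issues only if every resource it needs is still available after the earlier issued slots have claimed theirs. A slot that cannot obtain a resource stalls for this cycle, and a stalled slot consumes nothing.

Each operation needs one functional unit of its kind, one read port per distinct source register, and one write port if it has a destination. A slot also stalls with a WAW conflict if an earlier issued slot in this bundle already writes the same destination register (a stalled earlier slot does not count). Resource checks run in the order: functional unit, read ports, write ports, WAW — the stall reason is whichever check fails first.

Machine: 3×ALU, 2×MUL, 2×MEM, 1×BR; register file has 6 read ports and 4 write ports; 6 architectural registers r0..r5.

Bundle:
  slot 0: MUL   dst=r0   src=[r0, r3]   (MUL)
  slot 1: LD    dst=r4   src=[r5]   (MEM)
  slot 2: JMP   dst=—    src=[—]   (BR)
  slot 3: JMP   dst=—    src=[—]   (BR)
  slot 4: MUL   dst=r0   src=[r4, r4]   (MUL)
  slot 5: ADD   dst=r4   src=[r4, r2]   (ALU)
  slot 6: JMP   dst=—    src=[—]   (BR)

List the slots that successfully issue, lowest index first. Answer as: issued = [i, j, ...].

(0) want 1×MUL +2rd +1wr — yes → AL3|MU1|ME2|BR1|rd4|wr3
(1) want 1×MEM +1rd +1wr — yes → AL3|MU1|ME1|BR1|rd3|wr2
(2) want 1×BR +0rd +0wr — yes → AL3|MU1|ME1|BR0|rd3|wr2
(3) want 1×BR +0rd +0wr — FU → AL3|MU1|ME1|BR0|rd3|wr2
(4) want 1×MUL +1rd +1wr — WAW → AL3|MU1|ME1|BR0|rd3|wr2
(5) want 1×ALU +2rd +1wr — WAW → AL3|MU1|ME1|BR0|rd3|wr2
(6) want 1×BR +0rd +0wr — FU → AL3|MU1|ME1|BR0|rd3|wr2

issued = [0, 1, 2]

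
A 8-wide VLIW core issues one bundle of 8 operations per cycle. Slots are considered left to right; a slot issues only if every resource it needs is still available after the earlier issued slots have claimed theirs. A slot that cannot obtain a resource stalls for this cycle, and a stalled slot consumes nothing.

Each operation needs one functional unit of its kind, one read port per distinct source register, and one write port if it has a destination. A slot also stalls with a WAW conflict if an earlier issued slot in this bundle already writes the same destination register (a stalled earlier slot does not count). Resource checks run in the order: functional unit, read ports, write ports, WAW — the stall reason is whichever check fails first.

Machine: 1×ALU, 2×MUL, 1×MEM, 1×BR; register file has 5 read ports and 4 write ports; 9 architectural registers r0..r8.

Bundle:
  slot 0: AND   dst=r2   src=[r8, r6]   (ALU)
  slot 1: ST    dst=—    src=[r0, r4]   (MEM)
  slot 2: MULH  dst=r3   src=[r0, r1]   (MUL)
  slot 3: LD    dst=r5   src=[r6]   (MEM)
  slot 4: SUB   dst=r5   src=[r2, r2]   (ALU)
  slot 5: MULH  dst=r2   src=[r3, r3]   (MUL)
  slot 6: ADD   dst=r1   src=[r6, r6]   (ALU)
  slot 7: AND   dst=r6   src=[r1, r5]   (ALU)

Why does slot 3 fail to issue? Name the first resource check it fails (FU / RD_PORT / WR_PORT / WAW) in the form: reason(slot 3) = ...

reason(slot 3) = FU

slot 0 (ALU): ISSUE — free A0,Mu2,Ld1,B1 rp3 wp3
slot 1 (MEM): ISSUE — free A0,Mu2,Ld0,B1 rp1 wp3
slot 2 (MUL): stall RD_PORT — free A0,Mu2,Ld0,B1 rp1 wp3
slot 3 (MEM): stall FU — free A0,Mu2,Ld0,B1 rp1 wp3
slot 4 (ALU): stall FU — free A0,Mu2,Ld0,B1 rp1 wp3
slot 5 (MUL): stall WAW — free A0,Mu2,Ld0,B1 rp1 wp3
slot 6 (ALU): stall FU — free A0,Mu2,Ld0,B1 rp1 wp3
slot 7 (ALU): stall FU — free A0,Mu2,Ld0,B1 rp1 wp3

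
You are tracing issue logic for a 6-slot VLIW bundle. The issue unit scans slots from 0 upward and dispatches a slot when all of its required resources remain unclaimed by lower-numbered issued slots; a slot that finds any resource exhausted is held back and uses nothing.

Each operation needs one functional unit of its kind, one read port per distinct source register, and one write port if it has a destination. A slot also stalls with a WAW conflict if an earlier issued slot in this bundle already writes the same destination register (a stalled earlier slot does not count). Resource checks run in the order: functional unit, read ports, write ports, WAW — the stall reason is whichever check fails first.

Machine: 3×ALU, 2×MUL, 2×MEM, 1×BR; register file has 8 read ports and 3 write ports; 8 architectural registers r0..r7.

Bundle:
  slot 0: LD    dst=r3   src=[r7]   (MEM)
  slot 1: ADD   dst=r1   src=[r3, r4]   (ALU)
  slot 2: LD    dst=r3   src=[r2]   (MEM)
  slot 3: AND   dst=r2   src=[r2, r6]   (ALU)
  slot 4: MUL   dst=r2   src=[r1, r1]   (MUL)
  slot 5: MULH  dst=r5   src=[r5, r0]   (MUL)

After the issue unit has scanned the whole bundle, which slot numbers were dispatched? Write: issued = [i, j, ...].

issued = [0, 1, 3]

  0. MEM→r3 ⇒ go  {3A/2Mu/1Ld/1B | 7r 2w}
  1. ALU→r1 ⇒ go  {2A/2Mu/1Ld/1B | 5r 1w}
  2. MEM→r3 ⇒ no(WAW)  {2A/2Mu/1Ld/1B | 5r 1w}
  3. ALU→r2 ⇒ go  {1A/2Mu/1Ld/1B | 3r 0w}
  4. MUL→r2 ⇒ no(WR_PORT)  {1A/2Mu/1Ld/1B | 3r 0w}
  5. MUL→r5 ⇒ no(WR_PORT)  {1A/2Mu/1Ld/1B | 3r 0w}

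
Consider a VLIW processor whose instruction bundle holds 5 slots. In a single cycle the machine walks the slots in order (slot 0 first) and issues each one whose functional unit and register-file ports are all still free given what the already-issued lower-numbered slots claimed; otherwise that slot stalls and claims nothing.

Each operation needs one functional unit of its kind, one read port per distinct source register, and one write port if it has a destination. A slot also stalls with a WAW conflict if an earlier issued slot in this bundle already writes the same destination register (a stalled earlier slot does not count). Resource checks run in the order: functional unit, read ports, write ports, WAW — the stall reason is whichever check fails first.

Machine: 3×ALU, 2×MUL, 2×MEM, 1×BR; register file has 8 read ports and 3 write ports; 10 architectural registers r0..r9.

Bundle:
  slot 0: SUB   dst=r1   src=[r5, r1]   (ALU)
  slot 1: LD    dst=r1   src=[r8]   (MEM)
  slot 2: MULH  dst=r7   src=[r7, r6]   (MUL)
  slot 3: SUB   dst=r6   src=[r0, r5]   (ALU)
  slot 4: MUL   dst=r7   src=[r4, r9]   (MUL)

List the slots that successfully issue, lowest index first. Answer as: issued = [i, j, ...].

#0 ALU src=r5,r1 dispatched  <A:2 Mu:2 Ld:2 B:1 rd:6 wr:2>
#1 MEM src=r8 held:WAW  <A:2 Mu:2 Ld:2 B:1 rd:6 wr:2>
#2 MUL src=r7,r6 dispatched  <A:2 Mu:1 Ld:2 B:1 rd:4 wr:1>
#3 ALU src=r0,r5 dispatched  <A:1 Mu:1 Ld:2 B:1 rd:2 wr:0>
#4 MUL src=r4,r9 held:WR_PORT  <A:1 Mu:1 Ld:2 B:1 rd:2 wr:0>

issued = [0, 2, 3]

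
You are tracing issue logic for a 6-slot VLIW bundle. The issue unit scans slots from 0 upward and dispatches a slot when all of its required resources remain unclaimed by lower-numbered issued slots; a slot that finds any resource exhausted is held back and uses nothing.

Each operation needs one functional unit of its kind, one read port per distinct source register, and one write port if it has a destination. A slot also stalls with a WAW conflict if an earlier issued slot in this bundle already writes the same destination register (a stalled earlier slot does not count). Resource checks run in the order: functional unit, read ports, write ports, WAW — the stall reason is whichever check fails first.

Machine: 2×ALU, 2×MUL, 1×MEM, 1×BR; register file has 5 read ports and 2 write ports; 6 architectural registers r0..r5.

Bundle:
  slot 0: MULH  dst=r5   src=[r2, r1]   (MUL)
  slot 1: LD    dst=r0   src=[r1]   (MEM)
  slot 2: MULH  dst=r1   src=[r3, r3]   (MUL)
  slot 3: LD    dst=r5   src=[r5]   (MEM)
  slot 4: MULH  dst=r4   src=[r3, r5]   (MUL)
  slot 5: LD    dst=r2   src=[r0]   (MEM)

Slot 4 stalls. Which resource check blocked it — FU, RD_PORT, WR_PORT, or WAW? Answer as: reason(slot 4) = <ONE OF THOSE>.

reason(slot 4) = WR_PORT

#0 MUL src=r2,r1 dispatched  <A:2 Mu:1 Ld:1 B:1 rd:3 wr:1>
#1 MEM src=r1 dispatched  <A:2 Mu:1 Ld:0 B:1 rd:2 wr:0>
#2 MUL src=r3,r3 held:WR_PORT  <A:2 Mu:1 Ld:0 B:1 rd:2 wr:0>
#3 MEM src=r5 held:FU  <A:2 Mu:1 Ld:0 B:1 rd:2 wr:0>
#4 MUL src=r3,r5 held:WR_PORT  <A:2 Mu:1 Ld:0 B:1 rd:2 wr:0>
#5 MEM src=r0 held:FU  <A:2 Mu:1 Ld:0 B:1 rd:2 wr:0>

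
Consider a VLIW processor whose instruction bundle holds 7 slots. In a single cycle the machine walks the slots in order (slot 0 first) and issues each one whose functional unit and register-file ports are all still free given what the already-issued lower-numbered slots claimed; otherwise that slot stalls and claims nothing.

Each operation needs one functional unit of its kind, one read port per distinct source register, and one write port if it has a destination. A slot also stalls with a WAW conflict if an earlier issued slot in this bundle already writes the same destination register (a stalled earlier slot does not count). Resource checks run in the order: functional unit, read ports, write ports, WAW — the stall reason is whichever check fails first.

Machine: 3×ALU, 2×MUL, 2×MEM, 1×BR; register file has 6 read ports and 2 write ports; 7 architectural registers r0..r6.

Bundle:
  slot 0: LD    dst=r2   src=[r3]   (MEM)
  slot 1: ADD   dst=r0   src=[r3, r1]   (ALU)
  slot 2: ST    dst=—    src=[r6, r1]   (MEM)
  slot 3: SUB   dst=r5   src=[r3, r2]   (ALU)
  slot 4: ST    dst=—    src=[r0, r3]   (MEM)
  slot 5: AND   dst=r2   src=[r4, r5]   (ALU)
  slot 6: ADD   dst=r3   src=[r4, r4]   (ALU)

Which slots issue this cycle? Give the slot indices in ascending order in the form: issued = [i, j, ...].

issued = [0, 1, 2]

#0 MEM src=r3 dispatched  <A:3 Mu:2 Ld:1 B:1 rd:5 wr:1>
#1 ALU src=r3,r1 dispatched  <A:2 Mu:2 Ld:1 B:1 rd:3 wr:0>
#2 MEM src=r6,r1 dispatched  <A:2 Mu:2 Ld:0 B:1 rd:1 wr:0>
#3 ALU src=r3,r2 held:RD_PORT  <A:2 Mu:2 Ld:0 B:1 rd:1 wr:0>
#4 MEM src=r0,r3 held:FU  <A:2 Mu:2 Ld:0 B:1 rd:1 wr:0>
#5 ALU src=r4,r5 held:RD_PORT  <A:2 Mu:2 Ld:0 B:1 rd:1 wr:0>
#6 ALU src=r4,r4 held:WR_PORT  <A:2 Mu:2 Ld:0 B:1 rd:1 wr:0>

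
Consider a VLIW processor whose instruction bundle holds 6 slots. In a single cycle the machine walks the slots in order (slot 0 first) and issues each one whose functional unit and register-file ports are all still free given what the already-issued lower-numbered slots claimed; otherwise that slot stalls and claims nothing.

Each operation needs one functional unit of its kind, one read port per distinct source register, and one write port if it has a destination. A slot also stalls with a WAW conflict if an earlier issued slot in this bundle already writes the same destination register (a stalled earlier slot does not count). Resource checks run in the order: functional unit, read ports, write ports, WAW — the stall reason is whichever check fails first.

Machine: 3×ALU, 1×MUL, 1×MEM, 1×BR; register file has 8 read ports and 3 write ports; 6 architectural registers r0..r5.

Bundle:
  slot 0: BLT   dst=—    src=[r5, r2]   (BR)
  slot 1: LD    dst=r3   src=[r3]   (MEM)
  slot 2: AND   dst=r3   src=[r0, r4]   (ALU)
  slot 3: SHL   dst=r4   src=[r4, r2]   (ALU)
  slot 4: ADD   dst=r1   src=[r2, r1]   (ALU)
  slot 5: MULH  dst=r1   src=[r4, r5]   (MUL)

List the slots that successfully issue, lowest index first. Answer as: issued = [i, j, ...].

issued = [0, 1, 3, 4]

slot 0 (BR): ISSUE — free A3,Mu1,Ld1,B0 rp6 wp3
slot 1 (MEM): ISSUE — free A3,Mu1,Ld0,B0 rp5 wp2
slot 2 (ALU): stall WAW — free A3,Mu1,Ld0,B0 rp5 wp2
slot 3 (ALU): ISSUE — free A2,Mu1,Ld0,B0 rp3 wp1
slot 4 (ALU): ISSUE — free A1,Mu1,Ld0,B0 rp1 wp0
slot 5 (MUL): stall RD_PORT — free A1,Mu1,Ld0,B0 rp1 wp0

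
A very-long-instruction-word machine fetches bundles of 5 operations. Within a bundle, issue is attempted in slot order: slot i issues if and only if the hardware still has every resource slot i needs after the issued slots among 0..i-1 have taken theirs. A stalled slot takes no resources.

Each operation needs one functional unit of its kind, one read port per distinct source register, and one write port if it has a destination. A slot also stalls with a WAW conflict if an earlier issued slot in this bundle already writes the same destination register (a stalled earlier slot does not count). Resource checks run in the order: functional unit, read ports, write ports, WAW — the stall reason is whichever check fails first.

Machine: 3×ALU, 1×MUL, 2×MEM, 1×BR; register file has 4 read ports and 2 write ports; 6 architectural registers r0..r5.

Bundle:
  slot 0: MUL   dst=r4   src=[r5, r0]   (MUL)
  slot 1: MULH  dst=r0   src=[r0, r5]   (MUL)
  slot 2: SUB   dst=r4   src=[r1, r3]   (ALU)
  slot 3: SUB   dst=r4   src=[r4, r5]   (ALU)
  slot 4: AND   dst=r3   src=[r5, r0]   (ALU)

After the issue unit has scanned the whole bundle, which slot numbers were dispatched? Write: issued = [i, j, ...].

slot 0 (MUL): ISSUE — free A3,Mu0,Ld2,B1 rp2 wp1
slot 1 (MUL): stall FU — free A3,Mu0,Ld2,B1 rp2 wp1
slot 2 (ALU): stall WAW — free A3,Mu0,Ld2,B1 rp2 wp1
slot 3 (ALU): stall WAW — free A3,Mu0,Ld2,B1 rp2 wp1
slot 4 (ALU): ISSUE — free A2,Mu0,Ld2,B1 rp0 wp0

issued = [0, 4]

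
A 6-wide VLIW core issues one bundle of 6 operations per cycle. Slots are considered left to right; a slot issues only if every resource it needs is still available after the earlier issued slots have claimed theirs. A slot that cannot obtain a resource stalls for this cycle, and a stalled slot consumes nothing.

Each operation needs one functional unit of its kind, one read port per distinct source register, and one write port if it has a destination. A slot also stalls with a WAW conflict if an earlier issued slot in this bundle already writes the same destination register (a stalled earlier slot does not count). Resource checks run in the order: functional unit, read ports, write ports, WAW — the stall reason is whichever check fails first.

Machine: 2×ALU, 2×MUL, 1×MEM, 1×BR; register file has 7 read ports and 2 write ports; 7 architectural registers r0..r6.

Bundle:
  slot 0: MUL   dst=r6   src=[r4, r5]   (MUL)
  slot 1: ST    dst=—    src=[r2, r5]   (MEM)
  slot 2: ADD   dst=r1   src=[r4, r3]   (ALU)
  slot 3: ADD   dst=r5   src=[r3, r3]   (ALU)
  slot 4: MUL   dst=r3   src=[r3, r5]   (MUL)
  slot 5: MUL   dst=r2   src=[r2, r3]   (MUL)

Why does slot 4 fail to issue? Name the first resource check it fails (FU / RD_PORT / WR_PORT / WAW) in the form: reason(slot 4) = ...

  0. MUL→r6 ⇒ go  {2A/1Mu/1Ld/1B | 5r 1w}
  1. MEM ⇒ go  {2A/1Mu/0Ld/1B | 3r 1w}
  2. ALU→r1 ⇒ go  {1A/1Mu/0Ld/1B | 1r 0w}
  3. ALU→r5 ⇒ no(WR_PORT)  {1A/1Mu/0Ld/1B | 1r 0w}
  4. MUL→r3 ⇒ no(RD_PORT)  {1A/1Mu/0Ld/1B | 1r 0w}
  5. MUL→r2 ⇒ no(RD_PORT)  {1A/1Mu/0Ld/1B | 1r 0w}

reason(slot 4) = RD_PORT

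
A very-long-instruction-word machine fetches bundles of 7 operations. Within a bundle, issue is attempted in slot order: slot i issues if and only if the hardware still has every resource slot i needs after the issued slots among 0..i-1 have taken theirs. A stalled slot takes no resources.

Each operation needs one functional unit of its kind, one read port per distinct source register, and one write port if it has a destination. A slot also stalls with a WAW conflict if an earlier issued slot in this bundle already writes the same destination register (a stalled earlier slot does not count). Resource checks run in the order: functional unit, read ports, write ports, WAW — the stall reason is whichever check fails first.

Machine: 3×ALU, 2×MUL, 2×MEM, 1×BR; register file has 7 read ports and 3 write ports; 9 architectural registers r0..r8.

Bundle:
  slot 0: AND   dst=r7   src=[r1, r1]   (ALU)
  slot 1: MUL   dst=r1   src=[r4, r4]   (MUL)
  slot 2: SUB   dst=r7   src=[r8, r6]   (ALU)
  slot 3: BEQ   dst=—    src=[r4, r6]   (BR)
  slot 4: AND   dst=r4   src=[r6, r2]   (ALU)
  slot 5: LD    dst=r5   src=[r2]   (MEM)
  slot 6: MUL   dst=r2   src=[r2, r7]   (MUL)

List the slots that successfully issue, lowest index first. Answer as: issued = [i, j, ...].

[0] ALU needs rd=1 wr=1: ok; after: ALU=2 MUL=2 MEM=2 BR=1, R=6, W=2
[1] MUL needs rd=1 wr=1: ok; after: ALU=2 MUL=1 MEM=2 BR=1, R=5, W=1
[2] ALU needs rd=2 wr=1: WAW; after: ALU=2 MUL=1 MEM=2 BR=1, R=5, W=1
[3] BR needs rd=2 wr=0: ok; after: ALU=2 MUL=1 MEM=2 BR=0, R=3, W=1
[4] ALU needs rd=2 wr=1: ok; after: ALU=1 MUL=1 MEM=2 BR=0, R=1, W=0
[5] MEM needs rd=1 wr=1: WR_PORT; after: ALU=1 MUL=1 MEM=2 BR=0, R=1, W=0
[6] MUL needs rd=2 wr=1: RD_PORT; after: ALU=1 MUL=1 MEM=2 BR=0, R=1, W=0

issued = [0, 1, 3, 4]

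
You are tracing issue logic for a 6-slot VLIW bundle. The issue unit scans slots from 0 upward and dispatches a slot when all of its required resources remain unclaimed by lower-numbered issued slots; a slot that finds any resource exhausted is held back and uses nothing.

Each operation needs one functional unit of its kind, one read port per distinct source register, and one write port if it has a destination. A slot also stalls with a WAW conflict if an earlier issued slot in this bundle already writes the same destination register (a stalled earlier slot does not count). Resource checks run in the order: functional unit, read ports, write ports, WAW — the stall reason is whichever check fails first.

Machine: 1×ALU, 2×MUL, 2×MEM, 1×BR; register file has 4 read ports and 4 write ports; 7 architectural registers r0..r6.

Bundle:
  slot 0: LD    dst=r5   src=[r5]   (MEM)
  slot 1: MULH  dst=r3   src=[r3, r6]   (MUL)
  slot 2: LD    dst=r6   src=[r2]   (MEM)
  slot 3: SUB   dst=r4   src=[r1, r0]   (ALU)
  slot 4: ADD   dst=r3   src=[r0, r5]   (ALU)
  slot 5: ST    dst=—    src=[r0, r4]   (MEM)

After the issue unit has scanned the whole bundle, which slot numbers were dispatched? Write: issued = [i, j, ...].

issued = [0, 1, 2]

  0. MEM→r5 ⇒ go  {1A/2Mu/1Ld/1B | 3r 3w}
  1. MUL→r3 ⇒ go  {1A/1Mu/1Ld/1B | 1r 2w}
  2. MEM→r6 ⇒ go  {1A/1Mu/0Ld/1B | 0r 1w}
  3. ALU→r4 ⇒ no(RD_PORT)  {1A/1Mu/0Ld/1B | 0r 1w}
  4. ALU→r3 ⇒ no(RD_PORT)  {1A/1Mu/0Ld/1B | 0r 1w}
  5. MEM ⇒ no(FU)  {1A/1Mu/0Ld/1B | 0r 1w}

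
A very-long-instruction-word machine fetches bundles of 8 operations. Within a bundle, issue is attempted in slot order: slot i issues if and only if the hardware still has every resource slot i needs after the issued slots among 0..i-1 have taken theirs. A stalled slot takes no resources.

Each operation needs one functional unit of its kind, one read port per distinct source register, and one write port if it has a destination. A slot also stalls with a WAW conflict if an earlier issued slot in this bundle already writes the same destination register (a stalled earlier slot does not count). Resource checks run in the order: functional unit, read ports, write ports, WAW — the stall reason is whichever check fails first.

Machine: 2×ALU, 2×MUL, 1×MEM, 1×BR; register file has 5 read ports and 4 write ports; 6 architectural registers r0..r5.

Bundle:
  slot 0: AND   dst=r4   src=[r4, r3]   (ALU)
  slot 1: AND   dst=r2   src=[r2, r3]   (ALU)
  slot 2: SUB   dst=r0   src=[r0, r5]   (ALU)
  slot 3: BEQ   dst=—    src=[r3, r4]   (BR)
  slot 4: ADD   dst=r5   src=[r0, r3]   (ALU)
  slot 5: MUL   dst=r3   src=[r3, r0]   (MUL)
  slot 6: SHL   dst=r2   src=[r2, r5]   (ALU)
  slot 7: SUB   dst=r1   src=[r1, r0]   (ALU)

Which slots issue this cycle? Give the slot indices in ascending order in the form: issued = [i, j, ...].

issued = [0, 1]

slot 0 (ALU): ISSUE — free A1,Mu2,Ld1,B1 rp3 wp3
slot 1 (ALU): ISSUE — free A0,Mu2,Ld1,B1 rp1 wp2
slot 2 (ALU): stall FU — free A0,Mu2,Ld1,B1 rp1 wp2
slot 3 (BR): stall RD_PORT — free A0,Mu2,Ld1,B1 rp1 wp2
slot 4 (ALU): stall FU — free A0,Mu2,Ld1,B1 rp1 wp2
slot 5 (MUL): stall RD_PORT — free A0,Mu2,Ld1,B1 rp1 wp2
slot 6 (ALU): stall FU — free A0,Mu2,Ld1,B1 rp1 wp2
slot 7 (ALU): stall FU — free A0,Mu2,Ld1,B1 rp1 wp2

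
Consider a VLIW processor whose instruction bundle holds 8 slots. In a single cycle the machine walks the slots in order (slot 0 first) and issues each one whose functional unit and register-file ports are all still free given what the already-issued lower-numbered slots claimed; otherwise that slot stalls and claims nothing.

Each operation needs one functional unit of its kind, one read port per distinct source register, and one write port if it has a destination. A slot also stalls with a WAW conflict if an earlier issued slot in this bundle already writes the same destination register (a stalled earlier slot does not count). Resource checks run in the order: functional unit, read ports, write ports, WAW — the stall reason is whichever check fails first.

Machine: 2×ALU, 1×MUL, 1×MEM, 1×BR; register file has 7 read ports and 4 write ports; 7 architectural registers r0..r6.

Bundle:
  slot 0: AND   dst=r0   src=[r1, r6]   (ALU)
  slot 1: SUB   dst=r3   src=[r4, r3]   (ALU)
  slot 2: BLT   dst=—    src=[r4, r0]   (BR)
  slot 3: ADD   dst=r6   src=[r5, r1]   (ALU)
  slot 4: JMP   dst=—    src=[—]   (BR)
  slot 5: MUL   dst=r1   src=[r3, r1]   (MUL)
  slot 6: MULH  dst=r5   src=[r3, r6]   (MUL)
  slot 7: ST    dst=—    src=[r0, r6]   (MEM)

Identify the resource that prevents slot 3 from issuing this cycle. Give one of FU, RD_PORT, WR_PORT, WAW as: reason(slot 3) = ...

(0) want 1×ALU +2rd +1wr — yes → AL1|MU1|ME1|BR1|rd5|wr3
(1) want 1×ALU +2rd +1wr — yes → AL0|MU1|ME1|BR1|rd3|wr2
(2) want 1×BR +2rd +0wr — yes → AL0|MU1|ME1|BR0|rd1|wr2
(3) want 1×ALU +2rd +1wr — FU → AL0|MU1|ME1|BR0|rd1|wr2
(4) want 1×BR +0rd +0wr — FU → AL0|MU1|ME1|BR0|rd1|wr2
(5) want 1×MUL +2rd +1wr — RD_PORT → AL0|MU1|ME1|BR0|rd1|wr2
(6) want 1×MUL +2rd +1wr — RD_PORT → AL0|MU1|ME1|BR0|rd1|wr2
(7) want 1×MEM +2rd +0wr — RD_PORT → AL0|MU1|ME1|BR0|rd1|wr2

reason(slot 3) = FU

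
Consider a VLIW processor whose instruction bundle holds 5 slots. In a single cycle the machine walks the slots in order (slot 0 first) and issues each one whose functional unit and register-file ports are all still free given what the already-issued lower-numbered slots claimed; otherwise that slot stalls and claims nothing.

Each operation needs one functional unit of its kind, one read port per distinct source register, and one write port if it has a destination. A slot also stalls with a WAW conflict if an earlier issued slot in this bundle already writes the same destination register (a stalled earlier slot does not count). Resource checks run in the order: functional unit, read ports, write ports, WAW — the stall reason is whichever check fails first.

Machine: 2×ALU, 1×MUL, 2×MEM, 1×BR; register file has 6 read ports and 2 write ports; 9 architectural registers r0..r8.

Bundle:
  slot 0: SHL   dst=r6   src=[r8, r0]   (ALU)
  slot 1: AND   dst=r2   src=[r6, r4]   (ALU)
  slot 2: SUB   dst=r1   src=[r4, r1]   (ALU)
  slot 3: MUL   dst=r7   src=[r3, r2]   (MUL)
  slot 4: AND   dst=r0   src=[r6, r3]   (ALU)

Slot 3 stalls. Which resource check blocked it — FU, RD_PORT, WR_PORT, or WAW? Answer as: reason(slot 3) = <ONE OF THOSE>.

#0 ALU src=r8,r0 dispatched  <A:1 Mu:1 Ld:2 B:1 rd:4 wr:1>
#1 ALU src=r6,r4 dispatched  <A:0 Mu:1 Ld:2 B:1 rd:2 wr:0>
#2 ALU src=r4,r1 held:FU  <A:0 Mu:1 Ld:2 B:1 rd:2 wr:0>
#3 MUL src=r3,r2 held:WR_PORT  <A:0 Mu:1 Ld:2 B:1 rd:2 wr:0>
#4 ALU src=r6,r3 held:FU  <A:0 Mu:1 Ld:2 B:1 rd:2 wr:0>

reason(slot 3) = WR_PORT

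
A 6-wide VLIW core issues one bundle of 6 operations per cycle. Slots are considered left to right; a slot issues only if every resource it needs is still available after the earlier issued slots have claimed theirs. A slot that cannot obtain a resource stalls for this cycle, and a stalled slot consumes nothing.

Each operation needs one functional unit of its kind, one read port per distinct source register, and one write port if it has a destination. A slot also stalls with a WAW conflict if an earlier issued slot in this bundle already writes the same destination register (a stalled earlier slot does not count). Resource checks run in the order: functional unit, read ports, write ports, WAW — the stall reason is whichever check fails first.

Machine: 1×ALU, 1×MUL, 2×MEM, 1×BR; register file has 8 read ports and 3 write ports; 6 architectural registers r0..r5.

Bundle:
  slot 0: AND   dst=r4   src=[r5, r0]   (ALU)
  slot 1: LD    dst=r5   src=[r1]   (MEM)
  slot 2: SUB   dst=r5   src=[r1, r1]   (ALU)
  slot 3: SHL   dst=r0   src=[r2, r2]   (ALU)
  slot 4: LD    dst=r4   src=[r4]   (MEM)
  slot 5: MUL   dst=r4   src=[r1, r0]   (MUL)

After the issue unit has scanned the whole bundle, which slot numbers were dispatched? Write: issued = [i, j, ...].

issued = [0, 1]

(0) want 1×ALU +2rd +1wr — yes → AL0|MU1|ME2|BR1|rd6|wr2
(1) want 1×MEM +1rd +1wr — yes → AL0|MU1|ME1|BR1|rd5|wr1
(2) want 1×ALU +1rd +1wr — FU → AL0|MU1|ME1|BR1|rd5|wr1
(3) want 1×ALU +1rd +1wr — FU → AL0|MU1|ME1|BR1|rd5|wr1
(4) want 1×MEM +1rd +1wr — WAW → AL0|MU1|ME1|BR1|rd5|wr1
(5) want 1×MUL +2rd +1wr — WAW → AL0|MU1|ME1|BR1|rd5|wr1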